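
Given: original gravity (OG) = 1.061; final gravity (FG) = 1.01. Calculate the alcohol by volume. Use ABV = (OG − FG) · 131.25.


ABV = (1.061 − 1.01) · 131.25

6.6937 % ABV


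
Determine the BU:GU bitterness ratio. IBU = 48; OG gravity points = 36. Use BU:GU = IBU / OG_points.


BU:GU = 48 / 36

1.3333


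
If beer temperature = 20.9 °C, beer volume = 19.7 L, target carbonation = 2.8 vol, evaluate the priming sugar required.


residual = 14.695·(0.01821 + 0.09011·e^(−0.04·T));  sugar = (target − residual)·4.0·V
residual = 14.695·(0.01821 + 0.09011·e^(−0.04·20.9)) = 0.8415
sugar = (2.8 − 0.8415)·4.0·19.7

154.3264 g


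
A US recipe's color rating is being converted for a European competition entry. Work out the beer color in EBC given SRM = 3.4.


EBC = SRM · 1.97
EBC = 3.4 · 1.97

6.6980 EBC


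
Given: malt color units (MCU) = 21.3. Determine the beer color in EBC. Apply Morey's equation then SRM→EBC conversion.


SRM = 1.4922·MCU^0.6859;  EBC = SRM·1.97
SRM = 1.4922·21.3^0.6859 = 12.1608
EBC = 12.1608·1.97

23.9568 EBC


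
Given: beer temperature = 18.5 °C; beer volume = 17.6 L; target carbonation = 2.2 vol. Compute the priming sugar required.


residual = 14.695·(0.01821 + 0.09011·e^(−0.04·T));  sugar = (target − residual)·4.0·V
residual = 14.695·(0.01821 + 0.09011·e^(−0.04·18.5)) = 0.8994
sugar = (2.2 − 0.8994)·4.0·17.6

91.5641 g


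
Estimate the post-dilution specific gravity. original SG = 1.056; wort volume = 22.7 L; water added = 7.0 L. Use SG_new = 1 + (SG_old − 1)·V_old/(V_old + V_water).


pts = (1.056 − 1)·1000·22.7/(22.7 + 7.0) = 42.8013
SG_new = 1 + 42.8013/1000

1.0428


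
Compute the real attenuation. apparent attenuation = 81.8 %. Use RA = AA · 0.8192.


RA = 81.8 · 0.8192

67.0106 %


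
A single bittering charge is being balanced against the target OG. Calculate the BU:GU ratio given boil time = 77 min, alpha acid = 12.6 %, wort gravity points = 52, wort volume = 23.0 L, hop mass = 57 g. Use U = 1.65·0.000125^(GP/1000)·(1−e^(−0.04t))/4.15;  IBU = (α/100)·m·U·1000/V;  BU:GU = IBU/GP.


U = 1.65·0.000125^(52/1000)·(1−e^(−0.04·77))/4.15 = 0.2377
IBU = (12.6/100)·57·0.2377·1000/23.0 = 74.2266
BU:GU = 74.2266/52

1.4274


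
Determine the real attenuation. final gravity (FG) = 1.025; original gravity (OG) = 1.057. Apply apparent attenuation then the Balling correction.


AA = (OG−FG)/(OG−1)·100;  RA = AA·0.8192
AA = (1.057 − 1.025)/(1.057 − 1)·100 = 56.1404
RA = 56.1404·0.8192

45.9902 %


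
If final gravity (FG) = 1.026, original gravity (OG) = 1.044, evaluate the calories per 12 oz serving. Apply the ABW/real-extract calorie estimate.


ABW = (OG−FG)·131.25·0.79/FG;  °P = 259 − 259/SG (for OG→OE and FG→AE);  RE = 0.1808·OE + 0.8192·AE;  Cal = (6.9·ABW + 4·(RE−0.1))·FG·3.55
ABW = (1.044 − 1.026)·131.25·0.79/1.026 = 1.8191
OE = 259 − 259/1.044 = 10.9157 °P
AE = 259 − 259/1.026 = 6.5634 °P
RE = 0.1808·10.9157 + 0.8192·6.5634 = 7.3503 °P
Cal = (6.9·1.8191 + 4·(7.3503−0.1))·1.026·3.55

151.3473 kcal


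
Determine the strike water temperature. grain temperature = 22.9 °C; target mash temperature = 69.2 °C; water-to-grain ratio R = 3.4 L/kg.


T_strike = (0.41/R)·(T_mash − T_grain) + T_mash
T_strike = (0.41/3.4)·(69.2 − 22.9) + 69.2

74.7832 °C


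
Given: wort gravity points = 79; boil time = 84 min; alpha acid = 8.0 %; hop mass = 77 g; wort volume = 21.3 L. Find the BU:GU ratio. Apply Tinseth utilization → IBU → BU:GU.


U = 1.65·0.000125^(GP/1000)·(1−e^(−0.04t))/4.15;  IBU = (α/100)·m·U·1000/V;  BU:GU = IBU/GP
U = 1.65·0.000125^(79/1000)·(1−e^(−0.04·84))/4.15 = 0.1887
IBU = (8.0/100)·77·0.1887·1000/21.3 = 54.5682
BU:GU = 54.5682/79

0.6907


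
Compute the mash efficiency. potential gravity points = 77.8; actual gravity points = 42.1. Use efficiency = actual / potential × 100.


efficiency = 42.1 / 77.8 × 100

54.1131 %


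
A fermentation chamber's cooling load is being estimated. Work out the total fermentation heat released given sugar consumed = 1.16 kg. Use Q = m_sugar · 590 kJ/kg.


Q = 1.16 · 590

684.4000 kJ


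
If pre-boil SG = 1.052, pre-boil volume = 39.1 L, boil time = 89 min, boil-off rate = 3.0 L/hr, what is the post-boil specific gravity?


V_post = V_pre − rate·(t/60);  SG_post = 1 + (SG_pre−1)·V_pre/V_post
V_post = 39.1 − 3.0·(89/60) = 34.6500
SG_post = 1 + (1.052 − 1)·39.1/34.6500

1.0587


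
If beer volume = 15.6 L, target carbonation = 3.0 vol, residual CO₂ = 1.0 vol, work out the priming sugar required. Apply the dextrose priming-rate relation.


sugar = (target − residual)·4.0·V
sugar = (3.0 − 1.0)·4.0·15.6

124.8000 g


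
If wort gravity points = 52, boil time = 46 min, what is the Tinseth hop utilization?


U = 1.65·0.000125^(GP/1000) · (1 − e^(−0.04·t))/4.15
bigness = 1.65·0.000125^(52/1000) = 1.0340
boil_factor = (1 − e^(−0.04·46))/4.15 = 0.2027
U = 1.0340 · 0.2027

0.2096


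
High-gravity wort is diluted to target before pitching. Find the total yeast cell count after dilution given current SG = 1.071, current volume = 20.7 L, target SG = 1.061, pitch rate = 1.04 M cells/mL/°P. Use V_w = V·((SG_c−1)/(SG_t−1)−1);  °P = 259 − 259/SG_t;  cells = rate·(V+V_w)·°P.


V_w = 20.7·((1.071−1)/(1.061−1)−1) = 3.3934
V_final = 20.7 + 3.3934 = 24.0934
°P = 259 − 259/1.061 = 14.8907
cells = 1.04·24.0934·14.8907

373.1182 billion cells


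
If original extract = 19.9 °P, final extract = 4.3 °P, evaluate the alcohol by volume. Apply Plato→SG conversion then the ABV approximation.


SG = 259/(259 − P);  ABV = (OG − FG)·131.25
OG = 259/(259 − 19.9) = 1.0832
FG = 259/(259 − 4.3) = 1.0169
ABV = (1.0832 − 1.0169)·131.25

8.7079 % ABV


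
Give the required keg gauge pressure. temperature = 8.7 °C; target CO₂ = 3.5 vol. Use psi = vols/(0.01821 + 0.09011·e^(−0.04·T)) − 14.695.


psi = 3.5/(0.01821 + 0.09011·e^(−0.04·8.7)) − 14.695

28.0732 psi


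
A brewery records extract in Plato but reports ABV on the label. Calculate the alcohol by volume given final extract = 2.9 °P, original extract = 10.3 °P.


SG = 259/(259 − P);  ABV = (OG − FG)·131.25
OG = 259/(259 − 10.3) = 1.0414
FG = 259/(259 − 2.9) = 1.0113
ABV = (1.0414 − 1.0113)·131.25

3.9495 % ABV


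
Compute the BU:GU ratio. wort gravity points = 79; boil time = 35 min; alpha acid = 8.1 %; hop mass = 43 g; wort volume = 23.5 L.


U = 1.65·0.000125^(GP/1000)·(1−e^(−0.04t))/4.15;  IBU = (α/100)·m·U·1000/V;  BU:GU = IBU/GP
U = 1.65·0.000125^(79/1000)·(1−e^(−0.04·35))/4.15 = 0.1473
IBU = (8.1/100)·43·0.1473·1000/23.5 = 21.8275
BU:GU = 21.8275/79

0.2763


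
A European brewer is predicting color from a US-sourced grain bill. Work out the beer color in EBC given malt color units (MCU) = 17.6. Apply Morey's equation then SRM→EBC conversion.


SRM = 1.4922·MCU^0.6859;  EBC = SRM·1.97
SRM = 1.4922·17.6^0.6859 = 10.6690
EBC = 10.6690·1.97

21.0180 EBC


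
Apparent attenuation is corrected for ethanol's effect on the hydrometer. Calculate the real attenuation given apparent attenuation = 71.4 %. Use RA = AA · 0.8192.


RA = 71.4 · 0.8192

58.4909 %


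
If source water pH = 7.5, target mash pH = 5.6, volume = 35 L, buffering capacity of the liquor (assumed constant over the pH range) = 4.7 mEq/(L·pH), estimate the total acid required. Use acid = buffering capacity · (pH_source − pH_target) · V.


acid = 4.7 · (7.5 − 5.6) · 35

312.5500 mEq


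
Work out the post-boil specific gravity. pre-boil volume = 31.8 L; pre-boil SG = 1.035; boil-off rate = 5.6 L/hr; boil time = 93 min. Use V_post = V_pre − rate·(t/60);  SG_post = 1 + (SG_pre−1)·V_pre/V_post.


V_post = 31.8 − 5.6·(93/60) = 23.1200
SG_post = 1 + (1.035 − 1)·31.8/23.1200

1.0481


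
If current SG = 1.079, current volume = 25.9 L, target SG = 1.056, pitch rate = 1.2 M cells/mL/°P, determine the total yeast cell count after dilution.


V_w = V·((SG_c−1)/(SG_t−1)−1);  °P = 259 − 259/SG_t;  cells = rate·(V+V_w)·°P
V_w = 25.9·((1.079−1)/(1.056−1)−1) = 10.6375
V_final = 25.9 + 10.6375 = 36.5375
°P = 259 − 259/1.056 = 13.7348
cells = 1.2·36.5375·13.7348

602.2044 billion cells


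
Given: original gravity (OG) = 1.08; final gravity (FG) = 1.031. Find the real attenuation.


AA = (OG−FG)/(OG−1)·100;  RA = AA·0.8192
AA = (1.08 − 1.031)/(1.08 − 1)·100 = 61.2500
RA = 61.2500·0.8192

50.1760 %


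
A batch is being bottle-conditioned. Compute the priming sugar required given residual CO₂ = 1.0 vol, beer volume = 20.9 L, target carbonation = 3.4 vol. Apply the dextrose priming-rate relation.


sugar = (target − residual)·4.0·V
sugar = (3.4 − 1.0)·4.0·20.9

200.6400 g


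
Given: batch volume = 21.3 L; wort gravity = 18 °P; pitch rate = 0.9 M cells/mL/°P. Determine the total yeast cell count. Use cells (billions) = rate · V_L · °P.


cells = 0.9 · 21.3 · 18

345.0600 billion cells


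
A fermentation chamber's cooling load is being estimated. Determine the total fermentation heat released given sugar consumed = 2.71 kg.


Q = m_sugar · 590 kJ/kg
Q = 2.71 · 590

1598.9000 kJ


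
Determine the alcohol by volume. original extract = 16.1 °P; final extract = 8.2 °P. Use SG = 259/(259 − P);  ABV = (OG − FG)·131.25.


OG = 259/(259 − 16.1) = 1.0663
FG = 259/(259 − 8.2) = 1.0327
ABV = (1.0663 − 1.0327)·131.25

4.4083 % ABV


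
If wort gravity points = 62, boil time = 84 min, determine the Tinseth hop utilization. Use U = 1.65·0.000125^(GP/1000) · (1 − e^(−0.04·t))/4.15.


bigness = 1.65·0.000125^(62/1000) = 0.9451
boil_factor = (1 − e^(−0.04·84))/4.15 = 0.2326
U = 0.9451 · 0.2326

0.2198


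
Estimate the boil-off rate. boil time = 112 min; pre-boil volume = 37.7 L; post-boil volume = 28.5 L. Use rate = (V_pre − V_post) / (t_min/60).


rate = (37.7 − 28.5) / (112/60)

4.9286 L/hr


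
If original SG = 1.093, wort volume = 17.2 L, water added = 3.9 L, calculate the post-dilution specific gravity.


SG_new = 1 + (SG_old − 1)·V_old/(V_old + V_water)
pts = (1.093 − 1)·1000·17.2/(17.2 + 3.9) = 75.8104
SG_new = 1 + 75.8104/1000

1.0758


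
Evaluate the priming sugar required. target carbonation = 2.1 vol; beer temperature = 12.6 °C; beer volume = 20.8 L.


residual = 14.695·(0.01821 + 0.09011·e^(−0.04·T));  sugar = (target − residual)·4.0·V
residual = 14.695·(0.01821 + 0.09011·e^(−0.04·12.6)) = 1.0675
sugar = (2.1 − 1.0675)·4.0·20.8

85.9009 g


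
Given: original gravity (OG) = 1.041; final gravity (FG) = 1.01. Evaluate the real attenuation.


AA = (OG−FG)/(OG−1)·100;  RA = AA·0.8192
AA = (1.041 − 1.01)/(1.041 − 1)·100 = 75.6098
RA = 75.6098·0.8192

61.9395 %


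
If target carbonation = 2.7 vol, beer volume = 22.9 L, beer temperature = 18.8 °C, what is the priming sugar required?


residual = 14.695·(0.01821 + 0.09011·e^(−0.04·T));  sugar = (target − residual)·4.0·V
residual = 14.695·(0.01821 + 0.09011·e^(−0.04·18.8)) = 0.8918
sugar = (2.7 − 0.8918)·4.0·22.9

165.6276 g


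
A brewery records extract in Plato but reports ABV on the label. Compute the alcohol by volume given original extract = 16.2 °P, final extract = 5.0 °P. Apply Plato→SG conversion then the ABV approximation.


SG = 259/(259 − P);  ABV = (OG − FG)·131.25
OG = 259/(259 − 16.2) = 1.0667
FG = 259/(259 − 5.0) = 1.0197
ABV = (1.0667 − 1.0197)·131.25

6.1735 % ABV


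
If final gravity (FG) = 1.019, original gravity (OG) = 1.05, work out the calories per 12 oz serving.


ABW = (OG−FG)·131.25·0.79/FG;  °P = 259 − 259/SG (for OG→OE and FG→AE);  RE = 0.1808·OE + 0.8192·AE;  Cal = (6.9·ABW + 4·(RE−0.1))·FG·3.55
ABW = (1.05 − 1.019)·131.25·0.79/1.019 = 3.1544
OE = 259 − 259/1.05 = 12.3333 °P
AE = 259 − 259/1.019 = 4.8292 °P
RE = 0.1808·12.3333 + 0.8192·4.8292 = 6.1860 °P
Cal = (6.9·3.1544 + 4·(6.1860−0.1))·1.019·3.55

166.7976 kcal


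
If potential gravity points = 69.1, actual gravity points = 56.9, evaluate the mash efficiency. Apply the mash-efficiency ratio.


efficiency = actual / potential × 100
efficiency = 56.9 / 69.1 × 100

82.3444 %


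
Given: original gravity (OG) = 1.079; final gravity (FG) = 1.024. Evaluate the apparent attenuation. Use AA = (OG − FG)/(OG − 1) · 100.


AA = (1.079 − 1.024)/(1.079 − 1) · 100

69.6203 %


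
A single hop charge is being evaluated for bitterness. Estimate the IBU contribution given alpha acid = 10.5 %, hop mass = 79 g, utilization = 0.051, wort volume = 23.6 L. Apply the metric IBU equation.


IBU = (α/100)·mass·U·1000 / V
IBU = (10.5/100)·79·0.051·1000 / 23.6

17.9256 IBU


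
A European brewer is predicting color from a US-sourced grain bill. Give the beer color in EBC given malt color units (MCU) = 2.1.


SRM = 1.4922·MCU^0.6859;  EBC = SRM·1.97
SRM = 1.4922·2.1^0.6859 = 2.4822
EBC = 2.4822·1.97

4.8899 EBC


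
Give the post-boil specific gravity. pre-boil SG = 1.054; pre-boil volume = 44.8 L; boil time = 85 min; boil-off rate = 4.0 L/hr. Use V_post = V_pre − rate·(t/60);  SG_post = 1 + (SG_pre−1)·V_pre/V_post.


V_post = 44.8 − 4.0·(85/60) = 39.1333
SG_post = 1 + (1.054 − 1)·44.8/39.1333

1.0618


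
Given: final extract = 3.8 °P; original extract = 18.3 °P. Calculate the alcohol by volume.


SG = 259/(259 − P);  ABV = (OG − FG)·131.25
OG = 259/(259 − 18.3) = 1.0760
FG = 259/(259 − 3.8) = 1.0149
ABV = (1.0760 − 1.0149)·131.25

8.0244 % ABV


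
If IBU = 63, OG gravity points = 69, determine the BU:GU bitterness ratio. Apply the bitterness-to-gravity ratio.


BU:GU = IBU / OG_points
BU:GU = 63 / 69

0.9130


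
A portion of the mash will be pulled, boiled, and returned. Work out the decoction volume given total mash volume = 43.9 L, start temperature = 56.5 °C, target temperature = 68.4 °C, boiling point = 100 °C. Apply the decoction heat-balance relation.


V_dec = V_total·(T_target − T_start)/(T_boil − T_start)
V_dec = 43.9·(68.4 − 56.5)/(100 − 56.5)

12.0094 L


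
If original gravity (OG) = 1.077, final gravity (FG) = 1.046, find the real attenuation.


AA = (OG−FG)/(OG−1)·100;  RA = AA·0.8192
AA = (1.077 − 1.046)/(1.077 − 1)·100 = 40.2597
RA = 40.2597·0.8192

32.9808 %


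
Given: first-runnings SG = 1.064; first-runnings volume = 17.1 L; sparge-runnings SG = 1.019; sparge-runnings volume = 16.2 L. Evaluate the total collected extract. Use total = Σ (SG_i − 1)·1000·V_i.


first = (1.064 − 1)·1000·17.1 = 1094.4000
sparge = (1.019 − 1)·1000·16.2 = 307.8000
total = 1094.4000 + 307.8000

1402.2000 gravity·L


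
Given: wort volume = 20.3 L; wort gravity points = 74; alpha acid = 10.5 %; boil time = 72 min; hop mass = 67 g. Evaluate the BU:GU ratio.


U = 1.65·0.000125^(GP/1000)·(1−e^(−0.04t))/4.15;  IBU = (α/100)·m·U·1000/V;  BU:GU = IBU/GP
U = 1.65·0.000125^(74/1000)·(1−e^(−0.04·72))/4.15 = 0.1930
IBU = (10.5/100)·67·0.1930·1000/20.3 = 66.8783
BU:GU = 66.8783/74

0.9038


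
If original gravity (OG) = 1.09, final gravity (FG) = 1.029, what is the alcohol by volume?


ABV = (OG − FG) · 131.25
ABV = (1.09 − 1.029) · 131.25

8.0063 % ABV


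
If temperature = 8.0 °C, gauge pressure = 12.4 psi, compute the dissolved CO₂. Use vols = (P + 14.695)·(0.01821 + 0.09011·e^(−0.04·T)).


vols = (12.4 + 14.695)·(0.01821 + 0.09011·e^(−0.04·8.0))

2.2663 volumes


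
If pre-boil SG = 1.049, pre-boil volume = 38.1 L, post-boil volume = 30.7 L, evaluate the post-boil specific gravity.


SG_post = 1 + (SG_pre − 1)·V_pre/V_post
pts_pre = (1.049 − 1)·1000 = 49.0000
pts_post = 49.0000·38.1/30.7 = 60.8111
SG_post = 1 + 60.8111/1000

1.0608


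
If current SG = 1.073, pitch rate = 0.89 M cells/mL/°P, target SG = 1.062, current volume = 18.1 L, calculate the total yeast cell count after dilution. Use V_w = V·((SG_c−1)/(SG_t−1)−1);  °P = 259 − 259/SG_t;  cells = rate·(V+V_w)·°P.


V_w = 18.1·((1.073−1)/(1.062−1)−1) = 3.2113
V_final = 18.1 + 3.2113 = 21.3113
°P = 259 − 259/1.062 = 15.1205
cells = 0.89·21.3113·15.1205

286.7918 billion cells


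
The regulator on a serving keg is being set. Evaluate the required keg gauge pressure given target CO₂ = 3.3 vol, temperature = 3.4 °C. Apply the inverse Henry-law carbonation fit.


psi = vols/(0.01821 + 0.09011·e^(−0.04·T)) − 14.695
psi = 3.3/(0.01821 + 0.09011·e^(−0.04·3.4)) − 14.695

19.3741 psi


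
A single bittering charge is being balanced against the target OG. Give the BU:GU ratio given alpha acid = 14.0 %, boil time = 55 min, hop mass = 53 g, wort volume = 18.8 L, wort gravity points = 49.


U = 1.65·0.000125^(GP/1000)·(1−e^(−0.04t))/4.15;  IBU = (α/100)·m·U·1000/V;  BU:GU = IBU/GP
U = 1.65·0.000125^(49/1000)·(1−e^(−0.04·55))/4.15 = 0.2276
IBU = (14.0/100)·53·0.2276·1000/18.8 = 89.8314
BU:GU = 89.8314/49

1.8333


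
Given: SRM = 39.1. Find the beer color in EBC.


EBC = SRM · 1.97
EBC = 39.1 · 1.97

77.0270 EBC


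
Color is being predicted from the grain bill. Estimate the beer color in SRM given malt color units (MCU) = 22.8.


SRM = 1.4922 · MCU^0.6859
SRM = 1.4922 · 22.8^0.6859

12.7419 SRM


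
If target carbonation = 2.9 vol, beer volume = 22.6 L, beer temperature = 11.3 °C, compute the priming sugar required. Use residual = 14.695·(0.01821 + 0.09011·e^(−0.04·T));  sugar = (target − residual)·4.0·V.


residual = 14.695·(0.01821 + 0.09011·e^(−0.04·11.3)) = 1.1102
sugar = (2.9 − 1.1102)·4.0·22.6

161.7948 g


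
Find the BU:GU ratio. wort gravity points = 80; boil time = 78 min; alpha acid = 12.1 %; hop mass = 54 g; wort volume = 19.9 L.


U = 1.65·0.000125^(GP/1000)·(1−e^(−0.04t))/4.15;  IBU = (α/100)·m·U·1000/V;  BU:GU = IBU/GP
U = 1.65·0.000125^(80/1000)·(1−e^(−0.04·78))/4.15 = 0.1852
IBU = (12.1/100)·54·0.1852·1000/19.9 = 60.7997
BU:GU = 60.7997/80

0.7600


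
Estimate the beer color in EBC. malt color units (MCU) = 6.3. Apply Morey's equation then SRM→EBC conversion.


SRM = 1.4922·MCU^0.6859;  EBC = SRM·1.97
SRM = 1.4922·6.3^0.6859 = 5.2734
EBC = 5.2734·1.97

10.3887 EBC


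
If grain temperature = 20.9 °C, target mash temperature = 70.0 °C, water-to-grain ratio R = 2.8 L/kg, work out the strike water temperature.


T_strike = (0.41/R)·(T_mash − T_grain) + T_mash
T_strike = (0.41/2.8)·(70.0 − 20.9) + 70.0

77.1896 °C


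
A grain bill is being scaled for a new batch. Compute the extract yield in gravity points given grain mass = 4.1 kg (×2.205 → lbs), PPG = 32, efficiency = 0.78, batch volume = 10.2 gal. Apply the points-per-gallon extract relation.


points = lbs × PPG × eff / vol
lbs = 4.1 × 2.205 = 9.0405
points = 9.0405 × 32 × 0.78 / 10.2

22.1226 points


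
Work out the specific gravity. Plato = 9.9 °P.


SG = 259/(259 − P)
SG = 259/(259 − 9.9)

1.0397


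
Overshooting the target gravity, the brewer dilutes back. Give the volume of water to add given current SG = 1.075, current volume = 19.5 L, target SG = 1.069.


V_water = V·((SG_curr − 1)/(SG_target − 1) − 1)
V_water = 19.5·((1.075 − 1)/(1.069 − 1) − 1)

1.6957 L


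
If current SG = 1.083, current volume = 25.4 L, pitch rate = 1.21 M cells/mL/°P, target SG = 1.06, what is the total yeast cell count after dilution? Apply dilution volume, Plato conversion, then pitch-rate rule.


V_w = V·((SG_c−1)/(SG_t−1)−1);  °P = 259 − 259/SG_t;  cells = rate·(V+V_w)·°P
V_w = 25.4·((1.083−1)/(1.06−1)−1) = 9.7367
V_final = 25.4 + 9.7367 = 35.1367
°P = 259 − 259/1.06 = 14.6604
cells = 1.21·35.1367·14.6604

623.2913 billion cells


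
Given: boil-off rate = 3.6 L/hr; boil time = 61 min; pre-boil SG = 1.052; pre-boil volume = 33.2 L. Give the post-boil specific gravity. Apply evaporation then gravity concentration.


V_post = V_pre − rate·(t/60);  SG_post = 1 + (SG_pre−1)·V_pre/V_post
V_post = 33.2 − 3.6·(61/60) = 29.5400
SG_post = 1 + (1.052 − 1)·33.2/29.5400

1.0584


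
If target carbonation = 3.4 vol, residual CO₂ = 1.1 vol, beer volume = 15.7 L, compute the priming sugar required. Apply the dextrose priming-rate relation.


sugar = (target − residual)·4.0·V
sugar = (3.4 − 1.1)·4.0·15.7

144.4400 g


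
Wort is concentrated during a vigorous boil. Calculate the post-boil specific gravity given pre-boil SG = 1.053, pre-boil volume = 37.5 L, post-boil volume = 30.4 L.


SG_post = 1 + (SG_pre − 1)·V_pre/V_post
pts_pre = (1.053 − 1)·1000 = 53.0000
pts_post = 53.0000·37.5/30.4 = 65.3783
SG_post = 1 + 65.3783/1000

1.0654


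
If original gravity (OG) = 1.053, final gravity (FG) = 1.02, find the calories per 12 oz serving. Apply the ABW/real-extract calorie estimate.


ABW = (OG−FG)·131.25·0.79/FG;  °P = 259 − 259/SG (for OG→OE and FG→AE);  RE = 0.1808·OE + 0.8192·AE;  Cal = (6.9·ABW + 4·(RE−0.1))·FG·3.55
ABW = (1.053 − 1.02)·131.25·0.79/1.02 = 3.3546
OE = 259 − 259/1.053 = 13.0361 °P
AE = 259 − 259/1.02 = 5.0784 °P
RE = 0.1808·13.0361 + 0.8192·5.0784 = 6.5172 °P
Cal = (6.9·3.3546 + 4·(6.5172−0.1))·1.02·3.55

176.7606 kcal


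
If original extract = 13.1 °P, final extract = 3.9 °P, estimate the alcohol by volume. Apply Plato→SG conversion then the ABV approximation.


SG = 259/(259 − P);  ABV = (OG − FG)·131.25
OG = 259/(259 − 13.1) = 1.0533
FG = 259/(259 − 3.9) = 1.0153
ABV = (1.0533 − 1.0153)·131.25

4.9856 % ABV


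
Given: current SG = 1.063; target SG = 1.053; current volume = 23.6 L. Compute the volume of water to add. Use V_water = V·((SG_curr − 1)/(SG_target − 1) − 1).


V_water = 23.6·((1.063 − 1)/(1.053 − 1) − 1)

4.4528 L


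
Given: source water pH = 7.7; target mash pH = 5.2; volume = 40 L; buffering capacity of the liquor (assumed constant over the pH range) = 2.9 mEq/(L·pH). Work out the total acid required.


acid = buffering capacity · (pH_source − pH_target) · V
acid = 2.9 · (7.7 − 5.2) · 40

290.0000 mEq


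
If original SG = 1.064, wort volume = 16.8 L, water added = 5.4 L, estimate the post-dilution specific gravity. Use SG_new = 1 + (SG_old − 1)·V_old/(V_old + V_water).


pts = (1.064 − 1)·1000·16.8/(16.8 + 5.4) = 48.4324
SG_new = 1 + 48.4324/1000

1.0484


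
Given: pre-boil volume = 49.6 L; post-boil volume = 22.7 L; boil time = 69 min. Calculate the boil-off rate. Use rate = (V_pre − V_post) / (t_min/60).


rate = (49.6 − 22.7) / (69/60)

23.3913 L/hr


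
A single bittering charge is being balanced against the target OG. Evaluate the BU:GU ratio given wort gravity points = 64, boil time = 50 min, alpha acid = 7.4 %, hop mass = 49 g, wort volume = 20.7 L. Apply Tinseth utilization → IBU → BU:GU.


U = 1.65·0.000125^(GP/1000)·(1−e^(−0.04t))/4.15;  IBU = (α/100)·m·U·1000/V;  BU:GU = IBU/GP
U = 1.65·0.000125^(64/1000)·(1−e^(−0.04·50))/4.15 = 0.1934
IBU = (7.4/100)·49·0.1934·1000/20.7 = 33.8800
BU:GU = 33.8800/64

0.5294


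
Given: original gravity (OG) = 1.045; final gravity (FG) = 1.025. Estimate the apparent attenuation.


AA = (OG − FG)/(OG − 1) · 100
AA = (1.045 − 1.025)/(1.045 − 1) · 100

44.4444 %


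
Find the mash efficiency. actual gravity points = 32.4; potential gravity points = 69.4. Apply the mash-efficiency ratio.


efficiency = actual / potential × 100
efficiency = 32.4 / 69.4 × 100

46.6859 %


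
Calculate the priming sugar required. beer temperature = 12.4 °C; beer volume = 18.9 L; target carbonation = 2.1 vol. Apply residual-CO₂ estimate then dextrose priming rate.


residual = 14.695·(0.01821 + 0.09011·e^(−0.04·T));  sugar = (target − residual)·4.0·V
residual = 14.695·(0.01821 + 0.09011·e^(−0.04·12.4)) = 1.0740
sugar = (2.1 − 1.0740)·4.0·18.9

77.5684 g


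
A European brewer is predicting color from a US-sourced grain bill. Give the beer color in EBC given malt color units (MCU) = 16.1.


SRM = 1.4922·MCU^0.6859;  EBC = SRM·1.97
SRM = 1.4922·16.1^0.6859 = 10.0367
EBC = 10.0367·1.97

19.7722 EBC


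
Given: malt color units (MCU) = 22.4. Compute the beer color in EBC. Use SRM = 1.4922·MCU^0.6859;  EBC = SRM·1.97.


SRM = 1.4922·22.4^0.6859 = 12.5882
EBC = 12.5882·1.97

24.7987 EBC


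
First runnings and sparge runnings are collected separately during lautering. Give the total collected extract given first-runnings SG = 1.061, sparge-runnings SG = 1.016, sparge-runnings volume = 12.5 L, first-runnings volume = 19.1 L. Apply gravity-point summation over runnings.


total = Σ (SG_i − 1)·1000·V_i
first = (1.061 − 1)·1000·19.1 = 1165.1000
sparge = (1.016 − 1)·1000·12.5 = 200.0000
total = 1165.1000 + 200.0000

1365.1000 gravity·L


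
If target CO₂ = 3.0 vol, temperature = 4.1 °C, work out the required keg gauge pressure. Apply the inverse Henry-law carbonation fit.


psi = vols/(0.01821 + 0.09011·e^(−0.04·T)) − 14.695
psi = 3.0/(0.01821 + 0.09011·e^(−0.04·4.1)) − 14.695

16.9873 psi


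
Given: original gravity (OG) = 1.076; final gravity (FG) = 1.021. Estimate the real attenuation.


AA = (OG−FG)/(OG−1)·100;  RA = AA·0.8192
AA = (1.076 − 1.021)/(1.076 − 1)·100 = 72.3684
RA = 72.3684·0.8192

59.2842 %


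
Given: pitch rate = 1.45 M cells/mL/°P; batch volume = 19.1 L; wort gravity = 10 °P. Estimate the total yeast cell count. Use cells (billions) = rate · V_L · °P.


cells = 1.45 · 19.1 · 10

276.9500 billion cells


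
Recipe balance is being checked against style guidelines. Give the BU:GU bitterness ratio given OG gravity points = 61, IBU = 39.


BU:GU = IBU / OG_points
BU:GU = 39 / 61

0.6393


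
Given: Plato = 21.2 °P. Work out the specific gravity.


SG = 259/(259 − P)
SG = 259/(259 − 21.2)

1.0892


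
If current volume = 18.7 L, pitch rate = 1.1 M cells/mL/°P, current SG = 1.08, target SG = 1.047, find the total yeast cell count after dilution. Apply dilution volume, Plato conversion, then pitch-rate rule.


V_w = V·((SG_c−1)/(SG_t−1)−1);  °P = 259 − 259/SG_t;  cells = rate·(V+V_w)·°P
V_w = 18.7·((1.08−1)/(1.047−1)−1) = 13.1298
V_final = 18.7 + 13.1298 = 31.8298
°P = 259 − 259/1.047 = 11.6266
cells = 1.1·31.8298·11.6266

407.0777 billion cells


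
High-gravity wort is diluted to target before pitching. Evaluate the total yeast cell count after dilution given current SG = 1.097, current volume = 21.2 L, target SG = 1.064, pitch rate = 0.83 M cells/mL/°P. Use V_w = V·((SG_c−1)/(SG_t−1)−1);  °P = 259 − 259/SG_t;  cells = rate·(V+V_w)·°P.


V_w = 21.2·((1.097−1)/(1.064−1)−1) = 10.9312
V_final = 21.2 + 10.9312 = 32.1312
°P = 259 − 259/1.064 = 15.5789
cells = 0.83·32.1312·15.5789

415.4740 billion cells


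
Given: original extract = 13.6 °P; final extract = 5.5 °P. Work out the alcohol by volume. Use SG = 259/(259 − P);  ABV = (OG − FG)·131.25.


OG = 259/(259 − 13.6) = 1.0554
FG = 259/(259 − 5.5) = 1.0217
ABV = (1.0554 − 1.0217)·131.25

4.4262 % ABV


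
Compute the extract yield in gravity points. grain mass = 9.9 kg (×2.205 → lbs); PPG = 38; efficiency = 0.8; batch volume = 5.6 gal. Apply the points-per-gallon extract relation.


points = lbs × PPG × eff / vol
lbs = 9.9 × 2.205 = 21.8295
points = 21.8295 × 38 × 0.8 / 5.6

118.5030 points


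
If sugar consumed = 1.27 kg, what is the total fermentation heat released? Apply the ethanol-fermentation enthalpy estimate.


Q = m_sugar · 590 kJ/kg
Q = 1.27 · 590

749.3000 kJ


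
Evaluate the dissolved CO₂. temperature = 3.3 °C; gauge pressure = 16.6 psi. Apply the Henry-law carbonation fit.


vols = (P + 14.695)·(0.01821 + 0.09011·e^(−0.04·T))
vols = (16.6 + 14.695)·(0.01821 + 0.09011·e^(−0.04·3.3))

3.0412 volumes


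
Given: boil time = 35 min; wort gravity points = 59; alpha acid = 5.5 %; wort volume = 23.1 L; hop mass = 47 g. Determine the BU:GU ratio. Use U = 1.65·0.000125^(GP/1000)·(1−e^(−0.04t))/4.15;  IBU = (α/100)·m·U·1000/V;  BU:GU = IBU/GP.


U = 1.65·0.000125^(59/1000)·(1−e^(−0.04·35))/4.15 = 0.1763
IBU = (5.5/100)·47·0.1763·1000/23.1 = 19.7256
BU:GU = 19.7256/59

0.3343


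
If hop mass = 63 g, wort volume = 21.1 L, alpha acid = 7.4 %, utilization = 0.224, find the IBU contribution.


IBU = (α/100)·mass·U·1000 / V
IBU = (7.4/100)·63·0.224·1000 / 21.1

49.4923 IBU


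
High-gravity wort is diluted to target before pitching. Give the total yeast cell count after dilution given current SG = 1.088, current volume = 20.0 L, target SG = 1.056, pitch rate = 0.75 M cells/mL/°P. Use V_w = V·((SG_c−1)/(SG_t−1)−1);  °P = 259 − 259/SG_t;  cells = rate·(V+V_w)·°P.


V_w = 20.0·((1.088−1)/(1.056−1)−1) = 11.4286
V_final = 20.0 + 11.4286 = 31.4286
°P = 259 − 259/1.056 = 13.7348
cells = 0.75·31.4286·13.7348

323.7500 billion cells


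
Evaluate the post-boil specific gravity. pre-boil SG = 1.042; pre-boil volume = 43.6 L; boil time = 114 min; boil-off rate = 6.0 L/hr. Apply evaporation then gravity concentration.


V_post = V_pre − rate·(t/60);  SG_post = 1 + (SG_pre−1)·V_pre/V_post
V_post = 43.6 − 6.0·(114/60) = 32.2000
SG_post = 1 + (1.042 − 1)·43.6/32.2000

1.0569


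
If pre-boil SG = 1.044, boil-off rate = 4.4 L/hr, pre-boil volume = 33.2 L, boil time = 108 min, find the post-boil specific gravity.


V_post = V_pre − rate·(t/60);  SG_post = 1 + (SG_pre−1)·V_pre/V_post
V_post = 33.2 − 4.4·(108/60) = 25.2800
SG_post = 1 + (1.044 − 1)·33.2/25.2800

1.0578


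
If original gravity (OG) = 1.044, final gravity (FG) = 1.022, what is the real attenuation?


AA = (OG−FG)/(OG−1)·100;  RA = AA·0.8192
AA = (1.044 − 1.022)/(1.044 − 1)·100 = 50.0000
RA = 50.0000·0.8192

40.9600 %


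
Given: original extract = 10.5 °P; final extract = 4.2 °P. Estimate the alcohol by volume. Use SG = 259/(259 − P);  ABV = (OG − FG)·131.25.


OG = 259/(259 − 10.5) = 1.0423
FG = 259/(259 − 4.2) = 1.0165
ABV = (1.0423 − 1.0165)·131.25

3.3823 % ABV


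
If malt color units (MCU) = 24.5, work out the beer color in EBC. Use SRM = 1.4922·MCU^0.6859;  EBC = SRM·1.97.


SRM = 1.4922·24.5^0.6859 = 13.3862
EBC = 13.3862·1.97

26.3707 EBC


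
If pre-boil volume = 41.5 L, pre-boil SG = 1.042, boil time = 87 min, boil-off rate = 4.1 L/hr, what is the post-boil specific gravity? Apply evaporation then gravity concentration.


V_post = V_pre − rate·(t/60);  SG_post = 1 + (SG_pre−1)·V_pre/V_post
V_post = 41.5 − 4.1·(87/60) = 35.5550
SG_post = 1 + (1.042 − 1)·41.5/35.5550

1.0490


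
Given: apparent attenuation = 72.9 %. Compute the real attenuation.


RA = AA · 0.8192
RA = 72.9 · 0.8192

59.7197 %


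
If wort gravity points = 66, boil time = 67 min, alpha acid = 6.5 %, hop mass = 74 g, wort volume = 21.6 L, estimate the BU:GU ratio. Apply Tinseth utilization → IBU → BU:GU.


U = 1.65·0.000125^(GP/1000)·(1−e^(−0.04t))/4.15;  IBU = (α/100)·m·U·1000/V;  BU:GU = IBU/GP
U = 1.65·0.000125^(66/1000)·(1−e^(−0.04·67))/4.15 = 0.2046
IBU = (6.5/100)·74·0.2046·1000/21.6 = 45.5698
BU:GU = 45.5698/66

0.6905


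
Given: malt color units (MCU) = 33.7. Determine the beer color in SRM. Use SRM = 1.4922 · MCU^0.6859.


SRM = 1.4922 · 33.7^0.6859

16.6582 SRM


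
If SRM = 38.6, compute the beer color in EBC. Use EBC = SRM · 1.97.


EBC = 38.6 · 1.97

76.0420 EBC


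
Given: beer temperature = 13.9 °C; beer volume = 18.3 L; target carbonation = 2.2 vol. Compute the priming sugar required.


residual = 14.695·(0.01821 + 0.09011·e^(−0.04·T));  sugar = (target − residual)·4.0·V
residual = 14.695·(0.01821 + 0.09011·e^(−0.04·13.9)) = 1.0270
sugar = (2.2 − 1.0270)·4.0·18.3

85.8634 g


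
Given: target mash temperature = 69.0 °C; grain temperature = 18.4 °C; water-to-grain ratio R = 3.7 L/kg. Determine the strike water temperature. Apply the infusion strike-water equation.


T_strike = (0.41/R)·(T_mash − T_grain) + T_mash
T_strike = (0.41/3.7)·(69.0 − 18.4) + 69.0

74.6070 °C


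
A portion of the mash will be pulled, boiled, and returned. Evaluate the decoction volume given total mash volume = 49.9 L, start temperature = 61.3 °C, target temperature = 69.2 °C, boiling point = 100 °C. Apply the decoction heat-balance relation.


V_dec = V_total·(T_target − T_start)/(T_boil − T_start)
V_dec = 49.9·(69.2 − 61.3)/(100 − 61.3)

10.1863 L


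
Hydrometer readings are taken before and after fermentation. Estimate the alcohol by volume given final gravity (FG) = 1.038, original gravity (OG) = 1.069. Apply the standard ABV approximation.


ABV = (OG − FG) · 131.25
ABV = (1.069 − 1.038) · 131.25

4.0687 % ABV


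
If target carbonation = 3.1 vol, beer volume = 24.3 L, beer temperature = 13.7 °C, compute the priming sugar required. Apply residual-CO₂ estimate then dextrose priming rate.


residual = 14.695·(0.01821 + 0.09011·e^(−0.04·T));  sugar = (target − residual)·4.0·V
residual = 14.695·(0.01821 + 0.09011·e^(−0.04·13.7)) = 1.0331
sugar = (3.1 − 1.0331)·4.0·24.3

200.9024 g


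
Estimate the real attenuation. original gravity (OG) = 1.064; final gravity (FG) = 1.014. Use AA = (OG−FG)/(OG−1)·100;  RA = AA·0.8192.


AA = (1.064 − 1.014)/(1.064 − 1)·100 = 78.1250
RA = 78.1250·0.8192

64.0000 %


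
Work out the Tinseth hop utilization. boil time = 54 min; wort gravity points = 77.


U = 1.65·0.000125^(GP/1000) · (1 − e^(−0.04·t))/4.15
bigness = 1.65·0.000125^(77/1000) = 0.8259
boil_factor = (1 − e^(−0.04·54))/4.15 = 0.2132
U = 0.8259 · 0.2132

0.1761


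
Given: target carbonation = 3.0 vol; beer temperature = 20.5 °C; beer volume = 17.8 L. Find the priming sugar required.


residual = 14.695·(0.01821 + 0.09011·e^(−0.04·T));  sugar = (target − residual)·4.0·V
residual = 14.695·(0.01821 + 0.09011·e^(−0.04·20.5)) = 0.8508
sugar = (3.0 − 0.8508)·4.0·17.8

153.0230 g


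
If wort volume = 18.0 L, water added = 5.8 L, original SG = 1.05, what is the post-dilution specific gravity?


SG_new = 1 + (SG_old − 1)·V_old/(V_old + V_water)
pts = (1.05 − 1)·1000·18.0/(18.0 + 5.8) = 37.8151
SG_new = 1 + 37.8151/1000

1.0378


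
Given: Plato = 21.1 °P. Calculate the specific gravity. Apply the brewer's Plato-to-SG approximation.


SG = 259/(259 − P)
SG = 259/(259 − 21.1)

1.0887


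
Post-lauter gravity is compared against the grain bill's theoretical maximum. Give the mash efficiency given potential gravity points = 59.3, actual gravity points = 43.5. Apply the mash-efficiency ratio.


efficiency = actual / potential × 100
efficiency = 43.5 / 59.3 × 100

73.3558 %


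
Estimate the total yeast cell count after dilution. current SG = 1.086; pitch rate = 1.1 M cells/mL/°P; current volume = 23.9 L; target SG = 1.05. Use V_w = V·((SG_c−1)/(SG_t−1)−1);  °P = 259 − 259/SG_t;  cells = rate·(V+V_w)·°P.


V_w = 23.9·((1.086−1)/(1.05−1)−1) = 17.2080
V_final = 23.9 + 17.2080 = 41.1080
°P = 259 − 259/1.05 = 12.3333
cells = 1.1·41.1080·12.3333

557.6985 billion cells


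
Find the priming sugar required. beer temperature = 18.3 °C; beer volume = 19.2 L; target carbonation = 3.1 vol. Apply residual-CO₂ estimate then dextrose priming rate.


residual = 14.695·(0.01821 + 0.09011·e^(−0.04·T));  sugar = (target − residual)·4.0·V
residual = 14.695·(0.01821 + 0.09011·e^(−0.04·18.3)) = 0.9044
sugar = (3.1 − 0.9044)·4.0·19.2

168.6183 g


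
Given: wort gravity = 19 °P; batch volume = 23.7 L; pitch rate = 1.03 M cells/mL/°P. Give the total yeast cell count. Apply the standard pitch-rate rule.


cells (billions) = rate · V_L · °P
cells = 1.03 · 23.7 · 19

463.8090 billion cells


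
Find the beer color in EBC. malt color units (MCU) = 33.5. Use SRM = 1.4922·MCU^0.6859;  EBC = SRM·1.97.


SRM = 1.4922·33.5^0.6859 = 16.5903
EBC = 16.5903·1.97

32.6830 EBC


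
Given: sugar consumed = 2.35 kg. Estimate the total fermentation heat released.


Q = m_sugar · 590 kJ/kg
Q = 2.35 · 590

1386.5000 kJ


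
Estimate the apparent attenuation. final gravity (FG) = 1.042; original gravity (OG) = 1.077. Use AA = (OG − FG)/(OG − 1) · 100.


AA = (1.077 − 1.042)/(1.077 − 1) · 100

45.4545 %


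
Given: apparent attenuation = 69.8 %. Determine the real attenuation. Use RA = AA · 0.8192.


RA = 69.8 · 0.8192

57.1802 %


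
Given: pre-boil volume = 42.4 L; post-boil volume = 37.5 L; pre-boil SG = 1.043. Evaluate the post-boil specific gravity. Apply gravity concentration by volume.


SG_post = 1 + (SG_pre − 1)·V_pre/V_post
pts_pre = (1.043 − 1)·1000 = 43.0000
pts_post = 43.0000·42.4/37.5 = 48.6187
SG_post = 1 + 48.6187/1000

1.0486


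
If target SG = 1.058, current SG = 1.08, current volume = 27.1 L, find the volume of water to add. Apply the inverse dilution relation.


V_water = V·((SG_curr − 1)/(SG_target − 1) − 1)
V_water = 27.1·((1.08 − 1)/(1.058 − 1) − 1)

10.2793 L


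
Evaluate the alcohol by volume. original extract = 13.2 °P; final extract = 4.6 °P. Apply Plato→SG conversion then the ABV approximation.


SG = 259/(259 − P);  ABV = (OG − FG)·131.25
OG = 259/(259 − 13.2) = 1.0537
FG = 259/(259 − 4.6) = 1.0181
ABV = (1.0537 − 1.0181)·131.25

4.6752 % ABV


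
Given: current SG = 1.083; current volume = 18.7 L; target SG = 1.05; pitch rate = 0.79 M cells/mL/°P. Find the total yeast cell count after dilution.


V_w = V·((SG_c−1)/(SG_t−1)−1);  °P = 259 − 259/SG_t;  cells = rate·(V+V_w)·°P
V_w = 18.7·((1.083−1)/(1.05−1)−1) = 12.3420
V_final = 18.7 + 12.3420 = 31.0420
°P = 259 − 259/1.05 = 12.3333
cells = 0.79·31.0420·12.3333

302.4526 billion cells


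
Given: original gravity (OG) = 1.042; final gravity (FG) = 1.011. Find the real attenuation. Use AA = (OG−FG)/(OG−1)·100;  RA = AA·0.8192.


AA = (1.042 − 1.011)/(1.042 − 1)·100 = 73.8095
RA = 73.8095·0.8192

60.4648 %


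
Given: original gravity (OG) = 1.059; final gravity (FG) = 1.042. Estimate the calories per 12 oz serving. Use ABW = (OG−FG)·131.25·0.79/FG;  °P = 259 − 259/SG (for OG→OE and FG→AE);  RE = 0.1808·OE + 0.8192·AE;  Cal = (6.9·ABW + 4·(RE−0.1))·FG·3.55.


ABW = (1.059 − 1.042)·131.25·0.79/1.042 = 1.6916
OE = 259 − 259/1.059 = 14.4297 °P
AE = 259 − 259/1.042 = 10.4395 °P
RE = 0.1808·14.4297 + 0.8192·10.4395 = 11.1610 °P
Cal = (6.9·1.6916 + 4·(11.1610−0.1))·1.042·3.55

206.8393 kcal


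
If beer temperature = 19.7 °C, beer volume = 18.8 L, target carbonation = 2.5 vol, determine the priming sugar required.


residual = 14.695·(0.01821 + 0.09011·e^(−0.04·T));  sugar = (target − residual)·4.0·V
residual = 14.695·(0.01821 + 0.09011·e^(−0.04·19.7)) = 0.8698
sugar = (2.5 − 0.8698)·4.0·18.8

122.5937 g


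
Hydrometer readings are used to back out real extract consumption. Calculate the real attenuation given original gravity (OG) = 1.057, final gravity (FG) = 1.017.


AA = (OG−FG)/(OG−1)·100;  RA = AA·0.8192
AA = (1.057 − 1.017)/(1.057 − 1)·100 = 70.1754
RA = 70.1754·0.8192

57.4877 %


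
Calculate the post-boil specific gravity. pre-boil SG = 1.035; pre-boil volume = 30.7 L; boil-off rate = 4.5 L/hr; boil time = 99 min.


V_post = V_pre − rate·(t/60);  SG_post = 1 + (SG_pre−1)·V_pre/V_post
V_post = 30.7 − 4.5·(99/60) = 23.2750
SG_post = 1 + (1.035 − 1)·30.7/23.2750

1.0462
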